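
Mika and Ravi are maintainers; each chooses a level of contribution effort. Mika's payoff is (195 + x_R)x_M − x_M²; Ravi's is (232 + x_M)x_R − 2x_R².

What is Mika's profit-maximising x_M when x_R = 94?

144.5

Expanding Mika's payoff: 195x_M + x_Rx_M − x_M².
∂π/∂x_M = 195 + x_R − 2x_M = 0, so x_M = 97.5 + 0.5x_R.
At x_R = 94: x_M = 97.5 + 0.5·94 = 144.5.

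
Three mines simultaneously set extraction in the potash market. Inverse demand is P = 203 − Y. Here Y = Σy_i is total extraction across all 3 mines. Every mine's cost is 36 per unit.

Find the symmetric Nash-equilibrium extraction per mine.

41.75

A representative mine's profit is π_i = y_i(203 − Y) − 36y_i, with Y = y_i + Σ_{j≠i} y_j.
First-order condition: 167 − 2y_i − Σ_{j≠i} y_j = 0.
In a symmetric equilibrium every mine chooses the same y, so Σ_{j≠i} y_j = 2y. The condition becomes 167 − 4y = 0, giving y = 167/4 = 41.75.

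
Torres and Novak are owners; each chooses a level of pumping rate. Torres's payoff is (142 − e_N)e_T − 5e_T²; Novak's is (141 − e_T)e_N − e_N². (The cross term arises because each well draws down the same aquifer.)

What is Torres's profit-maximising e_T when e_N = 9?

Expanding Torres's payoff: 142e_T − e_Ne_T − 5e_T².
∂π/∂e_T = 142 − e_N − 10e_T = 0, so e_T = 14.2 − 0.1e_N.
At e_N = 9: e_T = 14.2 − 0.1·9 = 13.3.

13.3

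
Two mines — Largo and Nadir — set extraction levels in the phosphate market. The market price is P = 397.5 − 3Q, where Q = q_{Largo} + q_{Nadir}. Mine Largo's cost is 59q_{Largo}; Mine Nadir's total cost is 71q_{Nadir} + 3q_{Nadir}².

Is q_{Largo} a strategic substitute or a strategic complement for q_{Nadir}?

strategic substitutes

Mine Largo's profit: π = q_{Largo}(397.5 − 3(q_{Largo} + q_{Nadir})) − 59q_{Largo}.
∂π/∂q_{Largo} = 338.5 − 6q_{Largo} − 3q_{Nadir} = 0, so q_{Largo} = 677/12 − 0.5q_{Nadir}.
The best-response slope dq_{Largo}/dq_{Nadir} = −0.5 < 0: the reaction function is downward-sloping, so the choices are strategic substitutes.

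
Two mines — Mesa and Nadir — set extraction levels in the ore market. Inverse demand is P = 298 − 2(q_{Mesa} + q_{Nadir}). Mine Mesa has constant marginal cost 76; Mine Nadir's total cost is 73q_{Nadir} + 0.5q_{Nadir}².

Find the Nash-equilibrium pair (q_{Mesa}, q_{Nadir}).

41.25, 28.5

Mine Mesa's profit: π = q_{Mesa}(298 − 2(q_{Mesa} + q_{Nadir})) − 76q_{Mesa}.
∂π/∂q_{Mesa} = 222 − 4q_{Mesa} − 2q_{Nadir} = 0, so q_{Mesa} = 55.5 − 0.5q_{Nadir}.
For Nadir: ∂π/∂q_{Nadir} = 225 − 5q_{Nadir} − 2q_{Mesa} = 0 ⇒ q_{Nadir} = 45 − 0.4q_{Mesa}.
Plugging q_{Nadir} into Mesa's best response: q_{Mesa} = 55.5 − 0.5(45 − 0.4q_{Mesa}) ⇒ 0.8q_{Mesa} = 33, so q_{Mesa} = 41.25.
Then q_{Nadir} = 45 − 0.4·41.25 = 28.5.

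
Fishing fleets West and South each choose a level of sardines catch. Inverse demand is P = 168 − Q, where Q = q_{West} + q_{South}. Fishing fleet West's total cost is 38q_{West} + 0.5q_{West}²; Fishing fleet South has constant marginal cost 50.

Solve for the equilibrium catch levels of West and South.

28.4, 44.8

Fishing fleet West's profit: π = q_{West}(168 − (q_{West} + q_{South})) − 38q_{West} − 0.5q_{West}².
∂π/∂q_{West} = 130 − 3q_{West} − q_{South} = 0, so q_{West} = 130/3 − (1/3)q_{South}.
For South: ∂π/∂q_{South} = 118 − 2q_{South} − q_{West} = 0 ⇒ q_{South} = 59 − 0.5q_{West}.
Solving the two reaction functions simultaneously: (1 − (−1/3)(−0.5))q_{West} = 130/3 − (1/3)·59, so (5/6)q_{West} = 71/3 and q_{West} = 28.4.
Then q_{South} = 59 − 0.5·28.4 = 44.8.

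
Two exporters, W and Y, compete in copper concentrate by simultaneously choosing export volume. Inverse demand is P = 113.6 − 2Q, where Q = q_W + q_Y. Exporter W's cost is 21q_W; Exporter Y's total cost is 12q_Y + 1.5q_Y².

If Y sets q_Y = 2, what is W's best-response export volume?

22.15

Exporter W's profit: π = q_W(113.6 − 2(q_W + q_Y)) − 21q_W.
∂π/∂q_W = 92.6 − 4q_W − 2q_Y = 0, so q_W = 23.15 − 0.5q_Y.
At q_Y = 2: q_W = 23.15 − 0.5·2 = 22.15.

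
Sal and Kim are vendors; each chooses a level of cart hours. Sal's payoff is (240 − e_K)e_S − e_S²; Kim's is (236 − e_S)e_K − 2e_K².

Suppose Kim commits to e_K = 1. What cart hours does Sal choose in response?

119.5

Expanding Sal's payoff: 240e_S − e_Ke_S − e_S².
∂π/∂e_S = 240 − e_K − 2e_S = 0, so e_S = 120 − 0.5e_K.
At e_K = 1: e_S = 120 − 0.5·1 = 119.5.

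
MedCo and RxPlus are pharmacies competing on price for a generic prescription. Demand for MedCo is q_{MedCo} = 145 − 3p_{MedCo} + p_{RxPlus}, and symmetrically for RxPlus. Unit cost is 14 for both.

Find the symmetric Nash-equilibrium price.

37.4

MedCo's profit: π = (p_{MedCo} − 14)(145 − 3p_{MedCo} + p_{RxPlus}).
∂π/∂p_{MedCo} = 187 − 6p_{MedCo} + p_{RxPlus} = 0 ⇒ p_{MedCo} = 187/6 + (1/6)p_{RxPlus}.
The game is symmetric, so in equilibrium p_{RxPlus} = p_{MedCo}: the reaction function gives (5/6)p_{MedCo} = 187/6, hence p_{MedCo} = 37.4.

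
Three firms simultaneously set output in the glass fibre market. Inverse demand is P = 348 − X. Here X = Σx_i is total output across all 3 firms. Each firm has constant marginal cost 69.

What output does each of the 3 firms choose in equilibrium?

69.75

A representative firm's profit is π_i = x_i(348 − X) − 69x_i, with X = x_i + Σ_{j≠i} x_j.
First-order condition: 279 − 2x_i − Σ_{j≠i} x_j = 0.
With identical firms, set every x_j = x: then 279 − 2x − 2x = 0, i.e. x = 279/4 = 69.75.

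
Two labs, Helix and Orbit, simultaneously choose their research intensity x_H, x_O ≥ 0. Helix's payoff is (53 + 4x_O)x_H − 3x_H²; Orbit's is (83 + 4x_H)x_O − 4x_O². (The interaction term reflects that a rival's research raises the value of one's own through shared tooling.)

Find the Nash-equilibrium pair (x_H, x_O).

23.625, 22.1875

Expanding Helix's payoff: 53x_H + 4x_Ox_H − 3x_H².
∂π/∂x_H = 53 + 4x_O − 6x_H = 0, so x_H = 53/6 + (2/3)x_O.
Likewise for Orbit: x_O = 10.375 + 0.5x_H.
Solving the two reaction functions simultaneously: (1 − (2/3)(0.5))x_H = 53/6 + (2/3)·10.375, so (2/3)x_H = 15.75 and x_H = 23.625.
Then x_O = 10.375 + 0.5·23.625 = 22.1875.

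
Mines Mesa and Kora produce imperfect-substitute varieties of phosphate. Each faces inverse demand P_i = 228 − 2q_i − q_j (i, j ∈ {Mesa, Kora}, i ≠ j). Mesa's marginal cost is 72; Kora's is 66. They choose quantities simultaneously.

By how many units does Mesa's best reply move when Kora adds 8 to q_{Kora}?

-2

Mine Mesa's profit: π = q_{Mesa}(228 − 2q_{Mesa} − q_{Kora}) − 72q_{Mesa}.
∂π/∂q_{Mesa} = 156 − 4q_{Mesa} − q_{Kora} = 0 ⇒ q_{Mesa} = 39 − 0.25q_{Kora}.
The reaction-function slope is −0.25, so an 8-unit rise in q_{Kora} moves q_{Mesa} by −0.25 × 8 = −2. Mesa's best response falls — the actions are strategic substitutes.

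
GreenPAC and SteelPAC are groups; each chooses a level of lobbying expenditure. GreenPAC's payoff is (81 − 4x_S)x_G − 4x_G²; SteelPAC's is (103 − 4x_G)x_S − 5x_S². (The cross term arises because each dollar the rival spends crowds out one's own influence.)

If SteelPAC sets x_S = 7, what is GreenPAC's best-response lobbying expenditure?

Expanding GreenPAC's payoff: 81x_G − 4x_Sx_G − 4x_G².
∂π/∂x_G = 81 − 4x_S − 8x_G = 0, so x_G = 10.125 − 0.5x_S.
At x_S = 7: x_G = 10.125 − 0.5·7 = 6.625.

6.625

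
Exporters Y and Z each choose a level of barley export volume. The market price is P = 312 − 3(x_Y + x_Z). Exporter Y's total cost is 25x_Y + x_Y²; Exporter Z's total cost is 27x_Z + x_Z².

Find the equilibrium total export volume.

52

Exporter Y's profit: π = x_Y(312 − 3(x_Y + x_Z)) − 25x_Y − x_Y².
∂π/∂x_Y = 287 − 8x_Y − 3x_Z = 0, so x_Y = 35.875 − 0.375x_Z.
By the same steps for Z: x_Z = 35.625 − 0.375x_Y.
Plugging x_Z into Y's best response: x_Y = 35.875 − 0.375(35.625 − 0.375x_Y) ⇒ (55/64)x_Y = 1441/64, so x_Y = 26.2.
Then x_Z = 35.625 − 0.375·26.2 = 25.8.
Total export volume: 26.2 + 25.8 = 52.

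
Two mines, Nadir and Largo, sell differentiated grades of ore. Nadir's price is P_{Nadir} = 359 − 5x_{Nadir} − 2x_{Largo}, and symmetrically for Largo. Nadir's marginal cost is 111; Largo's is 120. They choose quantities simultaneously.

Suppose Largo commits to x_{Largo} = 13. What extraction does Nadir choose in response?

22.2

Mine Nadir's profit: π = x_{Nadir}(359 − 5x_{Nadir} − 2x_{Largo}) − 111x_{Nadir}.
∂π/∂x_{Nadir} = 248 − 10x_{Nadir} − 2x_{Largo} = 0 ⇒ x_{Nadir} = 24.8 − 0.2x_{Largo}.
At x_{Largo} = 13: x_{Nadir} = 24.8 − 0.2·13 = 22.2.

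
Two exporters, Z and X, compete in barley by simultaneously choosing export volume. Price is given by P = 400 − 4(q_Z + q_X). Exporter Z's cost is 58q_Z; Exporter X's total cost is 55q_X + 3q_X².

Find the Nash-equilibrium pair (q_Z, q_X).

35.5, 14.5

Exporter Z's profit: π = q_Z(400 − 4(q_Z + q_X)) − 58q_Z.
∂π/∂q_Z = 342 − 8q_Z − 4q_X = 0, so q_Z = 42.75 − 0.5q_X.
For X: ∂π/∂q_X = 345 − 14q_X − 4q_Z = 0 ⇒ q_X = 345/14 − (2/7)q_Z.
Plugging q_X into Z's best response: q_Z = 42.75 − 0.5(345/14 − (2/7)q_Z) ⇒ (6/7)q_Z = 213/7, so q_Z = 35.5.
Then q_X = 345/14 − (2/7)·35.5 = 14.5.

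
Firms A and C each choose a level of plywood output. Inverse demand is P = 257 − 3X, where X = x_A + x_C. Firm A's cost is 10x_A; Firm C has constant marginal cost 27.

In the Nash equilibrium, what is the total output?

53

Firm A's profit: π = x_A(257 − 3(x_A + x_C)) − 10x_A.
∂π/∂x_A = 247 − 6x_A − 3x_C = 0, so x_A = 247/6 − 0.5x_C.
By the same steps for C: x_C = 115/3 − 0.5x_A.
Substituting the second reaction function into the first: x_A = 247/6 − 0.5(115/3 − 0.5x_A), which gives 0.75x_A = 22 ⇒ x_A = 88/3.
Then x_C = 115/3 − 0.5·(88/3) = 71/3.
Total output: 88/3 + 71/3 = 53.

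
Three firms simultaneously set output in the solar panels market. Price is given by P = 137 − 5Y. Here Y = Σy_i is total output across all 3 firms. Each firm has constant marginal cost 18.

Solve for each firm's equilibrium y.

5.95

A representative firm's profit is π_i = y_i(137 − 5Y) − 18y_i, with Y = y_i + Σ_{j≠i} y_j.
First-order condition: 119 − 10y_i − 5Σ_{j≠i} y_j = 0.
In a symmetric equilibrium every firm chooses the same y, so Σ_{j≠i} y_j = 2y. The condition becomes 119 − 20y = 0, giving y = 119/20 = 5.95.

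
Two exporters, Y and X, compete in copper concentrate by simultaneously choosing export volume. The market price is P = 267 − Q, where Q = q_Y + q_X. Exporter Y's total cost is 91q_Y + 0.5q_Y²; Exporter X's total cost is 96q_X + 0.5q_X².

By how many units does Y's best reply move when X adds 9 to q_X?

-3

Exporter Y's profit: π = q_Y(267 − (q_Y + q_X)) − 91q_Y − 0.5q_Y².
∂π/∂q_Y = 176 − 3q_Y − q_X = 0, so q_Y = 176/3 − (1/3)q_X.
The reaction-function slope is −1/3, so a 9-unit rise in q_X moves q_Y by −1/3 × 9 = −3. Y's best response falls — the actions are strategic substitutes.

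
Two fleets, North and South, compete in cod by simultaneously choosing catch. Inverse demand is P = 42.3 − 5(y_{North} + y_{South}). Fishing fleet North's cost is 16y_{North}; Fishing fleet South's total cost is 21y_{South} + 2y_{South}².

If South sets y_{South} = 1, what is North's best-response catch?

Fishing fleet North's profit: π = y_{North}(42.3 − 5(y_{North} + y_{South})) − 16y_{North}.
∂π/∂y_{North} = 26.3 − 10y_{North} − 5y_{South} = 0, so y_{North} = 2.63 − 0.5y_{South}.
At y_{South} = 1: y_{North} = 2.63 − 0.5·1 = 2.13.

2.13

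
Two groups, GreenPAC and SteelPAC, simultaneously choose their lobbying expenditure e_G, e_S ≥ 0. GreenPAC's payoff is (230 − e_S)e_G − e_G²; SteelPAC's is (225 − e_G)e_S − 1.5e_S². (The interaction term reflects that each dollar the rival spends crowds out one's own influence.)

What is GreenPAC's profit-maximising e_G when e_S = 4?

Expanding GreenPAC's payoff: 230e_G − e_Se_G − e_G².
∂π/∂e_G = 230 − e_S − 2e_G = 0, so e_G = 115 − 0.5e_S.
At e_S = 4: e_G = 115 − 0.5·4 = 113.

113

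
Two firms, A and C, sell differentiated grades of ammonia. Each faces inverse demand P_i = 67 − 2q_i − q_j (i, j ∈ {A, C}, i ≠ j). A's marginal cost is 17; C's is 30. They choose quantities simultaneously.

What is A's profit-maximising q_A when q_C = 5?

Firm A's profit: π = q_A(67 − 2q_A − q_C) − 17q_A.
∂π/∂q_A = 50 − 4q_A − q_C = 0 ⇒ q_A = 12.5 − 0.25q_C.
At q_C = 5: q_A = 12.5 − 0.25·5 = 11.25.

11.25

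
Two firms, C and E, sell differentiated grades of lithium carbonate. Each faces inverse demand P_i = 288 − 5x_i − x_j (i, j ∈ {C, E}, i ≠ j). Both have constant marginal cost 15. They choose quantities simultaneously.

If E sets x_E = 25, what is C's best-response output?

24.8

Firm C's profit: π = x_C(288 − 5x_C − x_E) − 15x_C.
∂π/∂x_C = 273 − 10x_C − x_E = 0 ⇒ x_C = 27.3 − 0.1x_E.
At x_E = 25: x_C = 27.3 − 0.1·25 = 24.8.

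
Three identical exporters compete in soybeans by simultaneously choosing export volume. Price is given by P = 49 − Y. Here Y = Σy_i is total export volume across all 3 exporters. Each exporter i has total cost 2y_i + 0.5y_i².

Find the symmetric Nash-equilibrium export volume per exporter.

A representative exporter's profit is π_i = y_i(49 − Y) − 2y_i − 0.5y_i², with Y = y_i + Σ_{j≠i} y_j.
First-order condition: 47 − 3y_i − Σ_{j≠i} y_j = 0.
With identical exporters, set every y_j = y: then 47 − 3y − 2y = 0, i.e. y = 47/5 = 9.4.

9.4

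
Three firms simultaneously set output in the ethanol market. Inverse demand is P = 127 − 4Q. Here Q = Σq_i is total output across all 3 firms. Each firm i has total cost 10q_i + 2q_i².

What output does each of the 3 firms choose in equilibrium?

5.85

A representative firm's profit is π_i = q_i(127 − 4Q) − 10q_i − 2q_i², with Q = q_i + Σ_{j≠i} q_j.
First-order condition: 117 − 12q_i − 4Σ_{j≠i} q_j = 0.
With identical firms, set every q_j = q: then 117 − 12q − 8q = 0, i.e. q = 117/20 = 5.85.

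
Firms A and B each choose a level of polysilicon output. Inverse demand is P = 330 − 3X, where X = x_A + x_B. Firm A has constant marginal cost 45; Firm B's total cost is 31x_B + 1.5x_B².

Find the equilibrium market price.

156.2

Firm A's profit: π = x_A(330 − 3(x_A + x_B)) − 45x_A.
∂π/∂x_A = 285 − 6x_A − 3x_B = 0, so x_A = 47.5 − 0.5x_B.
For B: ∂π/∂x_B = 299 − 9x_B − 3x_A = 0 ⇒ x_B = 299/9 − (1/3)x_A.
Solving the two reaction functions simultaneously: (1 − (−0.5)(−1/3))x_A = 47.5 − 0.5·(299/9), so (5/6)x_A = 278/9 and x_A = 556/15.
Then x_B = 299/9 − (1/3)·(556/15) = 313/15.
Equilibrium price: P = 330 − 3·(869/15) = 156.2.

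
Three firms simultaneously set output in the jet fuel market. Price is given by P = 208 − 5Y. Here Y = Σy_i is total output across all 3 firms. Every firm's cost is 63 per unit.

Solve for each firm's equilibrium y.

A representative firm's profit is π_i = y_i(208 − 5Y) − 63y_i, with Y = y_i + Σ_{j≠i} y_j.
First-order condition: 145 − 10y_i − 5Σ_{j≠i} y_j = 0.
With identical firms, set every y_j = y: then 145 − 10y − 10y = 0, i.e. y = 145/20 = 7.25.

7.25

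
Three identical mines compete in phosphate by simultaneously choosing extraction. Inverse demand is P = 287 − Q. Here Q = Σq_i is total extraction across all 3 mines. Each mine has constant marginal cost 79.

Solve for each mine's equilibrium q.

52

A representative mine's profit is π_i = q_i(287 − Q) − 79q_i, with Q = q_i + Σ_{j≠i} q_j.
First-order condition: 208 − 2q_i − Σ_{j≠i} q_j = 0.
Imposing symmetry (q_j = q for all j) turns Σ_{j≠i} q_j into 2q, so 208 = 4q and q = 52.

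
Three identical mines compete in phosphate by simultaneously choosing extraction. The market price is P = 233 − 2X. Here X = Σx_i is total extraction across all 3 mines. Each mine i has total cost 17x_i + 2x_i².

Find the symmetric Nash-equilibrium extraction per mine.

A representative mine's profit is π_i = x_i(233 − 2X) − 17x_i − 2x_i², with X = x_i + Σ_{j≠i} x_j.
First-order condition: 216 − 8x_i − 2Σ_{j≠i} x_j = 0.
With identical mines, set every x_j = x: then 216 − 8x − 4x = 0, i.e. x = 216/12 = 18.

18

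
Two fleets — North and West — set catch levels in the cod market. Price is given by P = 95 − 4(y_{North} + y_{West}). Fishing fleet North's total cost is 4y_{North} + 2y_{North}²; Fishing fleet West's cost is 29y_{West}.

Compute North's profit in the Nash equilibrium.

Fishing fleet North's profit: π = y_{North}(95 − 4(y_{North} + y_{West})) − 4y_{North} − 2y_{North}².
∂π/∂y_{North} = 91 − 12y_{North} − 4y_{West} = 0, so y_{North} = 91/12 − (1/3)y_{West}.
For West: ∂π/∂y_{West} = 66 − 8y_{West} − 4y_{North} = 0 ⇒ y_{West} = 8.25 − 0.5y_{North}.
Plugging y_{West} into North's best response: y_{North} = 91/12 − (1/3)(8.25 − 0.5y_{North}) ⇒ (5/6)y_{North} = 29/6, so y_{North} = 5.8.
Then y_{West} = 8.25 − 0.5·5.8 = 5.35.
Price P = 95 − 4·11.15 = 50.4.
North's profit: (50.4 − 4)·5.8 − 2(5.8)² = 201.84.

201.84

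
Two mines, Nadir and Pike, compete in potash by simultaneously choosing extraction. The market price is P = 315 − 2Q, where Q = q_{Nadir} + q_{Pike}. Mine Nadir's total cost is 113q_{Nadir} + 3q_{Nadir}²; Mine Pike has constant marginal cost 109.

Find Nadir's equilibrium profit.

605

Mine Nadir's profit: π = q_{Nadir}(315 − 2(q_{Nadir} + q_{Pike})) − 113q_{Nadir} − 3q_{Nadir}².
∂π/∂q_{Nadir} = 202 − 10q_{Nadir} − 2q_{Pike} = 0, so q_{Nadir} = 20.2 − 0.2q_{Pike}.
For Pike: ∂π/∂q_{Pike} = 206 − 4q_{Pike} − 2q_{Nadir} = 0 ⇒ q_{Pike} = 51.5 − 0.5q_{Nadir}.
Plugging q_{Pike} into Nadir's best response: q_{Nadir} = 20.2 − 0.2(51.5 − 0.5q_{Nadir}) ⇒ 0.9q_{Nadir} = 9.9, so q_{Nadir} = 11.
Then q_{Pike} = 51.5 − 0.5·11 = 46.
Price P = 315 − 2·57 = 201.
Nadir's profit: (201 − 113)·11 − 3(11)² = 605.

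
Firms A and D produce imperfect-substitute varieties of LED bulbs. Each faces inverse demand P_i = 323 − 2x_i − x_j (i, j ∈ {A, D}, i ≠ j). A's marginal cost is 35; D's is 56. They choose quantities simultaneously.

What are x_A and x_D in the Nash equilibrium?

Firm A's profit: π = x_A(323 − 2x_A − x_D) − 35x_A.
∂π/∂x_A = 288 − 4x_A − x_D = 0 ⇒ x_A = 72 − 0.25x_D.
Similarly x_D = 66.75 − 0.25x_A.
Plugging x_D into A's best response: x_A = 72 − 0.25(66.75 − 0.25x_A) ⇒ 0.9375x_A = 55.3125, so x_A = 59.
Then x_D = 66.75 − 0.25·59 = 52.

59, 52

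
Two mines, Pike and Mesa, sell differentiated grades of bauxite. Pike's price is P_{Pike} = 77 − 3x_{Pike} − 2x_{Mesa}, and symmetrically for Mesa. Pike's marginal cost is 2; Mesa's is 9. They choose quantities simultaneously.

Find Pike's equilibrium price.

31.4375

Mine Pike's profit: π = x_{Pike}(77 − 3x_{Pike} − 2x_{Mesa}) − 2x_{Pike}.
∂π/∂x_{Pike} = 75 − 6x_{Pike} − 2x_{Mesa} = 0 ⇒ x_{Pike} = 12.5 − (1/3)x_{Mesa}.
Similarly x_{Mesa} = 34/3 − (1/3)x_{Pike}.
Substituting the second reaction function into the first: x_{Pike} = 12.5 − (1/3)(34/3 − (1/3)x_{Pike}), which gives (8/9)x_{Pike} = 157/18 ⇒ x_{Pike} = 9.8125.
Then x_{Mesa} = 34/3 − (1/3)·9.8125 = 8.0625.
P_{Pike} = 77 − 3·9.8125 − 2·8.0625 = 31.4375.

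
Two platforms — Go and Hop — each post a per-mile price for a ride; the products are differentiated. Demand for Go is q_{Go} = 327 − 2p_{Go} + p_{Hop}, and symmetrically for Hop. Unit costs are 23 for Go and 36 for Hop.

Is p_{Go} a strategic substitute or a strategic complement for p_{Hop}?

strategic complements

Go's profit: π = (p_{Go} − 23)(327 − 2p_{Go} + p_{Hop}).
∂π/∂p_{Go} = 373 − 4p_{Go} + p_{Hop} = 0 ⇒ p_{Go} = 93.25 + 0.25p_{Hop}.
The best-response slope dp_{Go}/dp_{Hop} = 0.25 > 0: the reaction function is upward-sloping, so the choices are strategic complements.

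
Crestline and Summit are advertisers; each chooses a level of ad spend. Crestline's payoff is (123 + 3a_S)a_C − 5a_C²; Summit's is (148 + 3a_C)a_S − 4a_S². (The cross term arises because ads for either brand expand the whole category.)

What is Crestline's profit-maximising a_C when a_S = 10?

Expanding Crestline's payoff: 123a_C + 3a_Sa_C − 5a_C².
∂π/∂a_C = 123 + 3a_S − 10a_C = 0, so a_C = 12.3 + 0.3a_S.
At a_S = 10: a_C = 12.3 + 0.3·10 = 15.3.

15.3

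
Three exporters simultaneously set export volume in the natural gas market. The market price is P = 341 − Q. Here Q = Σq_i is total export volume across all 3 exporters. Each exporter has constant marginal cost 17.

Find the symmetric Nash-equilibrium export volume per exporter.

A representative exporter's profit is π_i = q_i(341 − Q) − 17q_i, with Q = q_i + Σ_{j≠i} q_j.
First-order condition: 324 − 2q_i − Σ_{j≠i} q_j = 0.
In a symmetric equilibrium every exporter chooses the same q, so Σ_{j≠i} q_j = 2q. The condition becomes 324 − 4q = 0, giving q = 324/4 = 81.

81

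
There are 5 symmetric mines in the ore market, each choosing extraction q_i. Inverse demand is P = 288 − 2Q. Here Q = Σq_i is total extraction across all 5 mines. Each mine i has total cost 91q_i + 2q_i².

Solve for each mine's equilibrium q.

12.3125

A representative mine's profit is π_i = q_i(288 − 2Q) − 91q_i − 2q_i², with Q = q_i + Σ_{j≠i} q_j.
First-order condition: 197 − 8q_i − 2Σ_{j≠i} q_j = 0.
With identical mines, set every q_j = q: then 197 − 8q − 8q = 0, i.e. q = 197/16 = 12.3125.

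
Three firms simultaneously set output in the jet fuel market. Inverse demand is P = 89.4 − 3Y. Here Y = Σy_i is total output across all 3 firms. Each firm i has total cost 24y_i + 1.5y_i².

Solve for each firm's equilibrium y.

4.36

A representative firm's profit is π_i = y_i(89.4 − 3Y) − 24y_i − 1.5y_i², with Y = y_i + Σ_{j≠i} y_j.
First-order condition: 65.4 − 9y_i − 3Σ_{j≠i} y_j = 0.
In a symmetric equilibrium every firm chooses the same y, so Σ_{j≠i} y_j = 2y. The condition becomes 65.4 − 15y = 0, giving y = 65.4/15 = 4.36.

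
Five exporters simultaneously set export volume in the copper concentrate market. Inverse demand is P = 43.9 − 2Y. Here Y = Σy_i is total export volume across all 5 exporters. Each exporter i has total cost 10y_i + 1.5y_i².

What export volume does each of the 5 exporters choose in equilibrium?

2.26

A representative exporter's profit is π_i = y_i(43.9 − 2Y) − 10y_i − 1.5y_i², with Y = y_i + Σ_{j≠i} y_j.
First-order condition: 33.9 − 7y_i − 2Σ_{j≠i} y_j = 0.
With identical exporters, set every y_j = y: then 33.9 − 7y − 8y = 0, i.e. y = 33.9/15 = 2.26.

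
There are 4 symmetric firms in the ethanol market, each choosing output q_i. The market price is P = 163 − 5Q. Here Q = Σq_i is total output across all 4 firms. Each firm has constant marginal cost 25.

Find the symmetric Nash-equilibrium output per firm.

5.52

A representative firm's profit is π_i = q_i(163 − 5Q) − 25q_i, with Q = q_i + Σ_{j≠i} q_j.
First-order condition: 138 − 10q_i − 5Σ_{j≠i} q_j = 0.
In a symmetric equilibrium every firm chooses the same q, so Σ_{j≠i} q_j = 3q. The condition becomes 138 − 25q = 0, giving q = 138/25 = 5.52.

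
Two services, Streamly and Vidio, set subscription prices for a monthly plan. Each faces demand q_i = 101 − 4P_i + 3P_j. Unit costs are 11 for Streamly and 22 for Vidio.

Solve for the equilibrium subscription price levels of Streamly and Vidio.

Streamly's profit: π = (P_{Streamly} − 11)(101 − 4P_{Streamly} + 3P_{Vidio}).
∂π/∂P_{Streamly} = 145 − 8P_{Streamly} + 3P_{Vidio} = 0 ⇒ P_{Streamly} = 18.125 + 0.375P_{Vidio}.
Similarly P_{Vidio} = 23.625 + 0.375P_{Streamly}.
Plugging P_{Vidio} into Streamly's best response: P_{Streamly} = 18.125 + 0.375(23.625 + 0.375P_{Streamly}) ⇒ (55/64)P_{Streamly} = 1727/64, so P_{Streamly} = 31.4.
Then P_{Vidio} = 23.625 + 0.375·31.4 = 35.4.

31.4, 35.4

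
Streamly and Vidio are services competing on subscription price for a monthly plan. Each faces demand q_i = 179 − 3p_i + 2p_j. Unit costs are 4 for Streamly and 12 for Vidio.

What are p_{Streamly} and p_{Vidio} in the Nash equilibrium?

Streamly's profit: π = (p_{Streamly} − 4)(179 − 3p_{Streamly} + 2p_{Vidio}).
∂π/∂p_{Streamly} = 191 − 6p_{Streamly} + 2p_{Vidio} = 0 ⇒ p_{Streamly} = 191/6 + (1/3)p_{Vidio}.
Similarly p_{Vidio} = 215/6 + (1/3)p_{Streamly}.
Substituting the second reaction function into the first: p_{Streamly} = 191/6 + (1/3)(215/6 + (1/3)p_{Streamly}), which gives (8/9)p_{Streamly} = 394/9 ⇒ p_{Streamly} = 49.25.
Then p_{Vidio} = 215/6 + (1/3)·49.25 = 52.25.

49.25, 52.25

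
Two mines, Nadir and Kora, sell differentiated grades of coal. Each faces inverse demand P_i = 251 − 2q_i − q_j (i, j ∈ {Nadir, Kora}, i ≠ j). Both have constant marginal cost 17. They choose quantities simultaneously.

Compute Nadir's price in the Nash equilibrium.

110.6

Mine Nadir's profit: π = q_{Nadir}(251 − 2q_{Nadir} − q_{Kora}) − 17q_{Nadir}.
∂π/∂q_{Nadir} = 234 − 4q_{Nadir} − q_{Kora} = 0 ⇒ q_{Nadir} = 58.5 − 0.25q_{Kora}.
The game is symmetric, so in equilibrium q_{Kora} = q_{Nadir}: the reaction function gives 1.25q_{Nadir} = 58.5, hence q_{Nadir} = 46.8.
P_{Nadir} = 251 − 2·46.8 − 46.8 = 110.6.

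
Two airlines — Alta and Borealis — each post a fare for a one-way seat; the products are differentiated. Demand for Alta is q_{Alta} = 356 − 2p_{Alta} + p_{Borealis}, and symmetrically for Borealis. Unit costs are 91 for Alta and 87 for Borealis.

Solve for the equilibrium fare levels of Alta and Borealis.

Alta's profit: π = (p_{Alta} − 91)(356 − 2p_{Alta} + p_{Borealis}).
∂π/∂p_{Alta} = 538 − 4p_{Alta} + p_{Borealis} = 0 ⇒ p_{Alta} = 134.5 + 0.25p_{Borealis}.
Similarly p_{Borealis} = 132.5 + 0.25p_{Alta}.
Plugging p_{Borealis} into Alta's best response: p_{Alta} = 134.5 + 0.25(132.5 + 0.25p_{Alta}) ⇒ 0.9375p_{Alta} = 167.625, so p_{Alta} = 178.8.
Then p_{Borealis} = 132.5 + 0.25·178.8 = 177.2.

178.8, 177.2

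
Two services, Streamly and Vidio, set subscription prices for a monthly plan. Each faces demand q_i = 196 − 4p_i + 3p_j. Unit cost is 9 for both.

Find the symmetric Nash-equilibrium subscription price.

Streamly's profit: π = (p_{Streamly} − 9)(196 − 4p_{Streamly} + 3p_{Vidio}).
∂π/∂p_{Streamly} = 232 − 8p_{Streamly} + 3p_{Vidio} = 0 ⇒ p_{Streamly} = 29 + 0.375p_{Vidio}.
By symmetry p_{Vidio} = p_{Streamly}; substituting into the reaction function, 0.625p_{Streamly} = 29 and p_{Streamly} = 46.4.

46.4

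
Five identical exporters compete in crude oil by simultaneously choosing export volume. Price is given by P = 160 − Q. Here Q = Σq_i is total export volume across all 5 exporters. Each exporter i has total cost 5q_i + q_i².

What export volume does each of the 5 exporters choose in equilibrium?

19.375

A representative exporter's profit is π_i = q_i(160 − Q) − 5q_i − q_i², with Q = q_i + Σ_{j≠i} q_j.
First-order condition: 155 − 4q_i − Σ_{j≠i} q_j = 0.
In a symmetric equilibrium every exporter chooses the same q, so Σ_{j≠i} q_j = 4q. The condition becomes 155 − 8q = 0, giving q = 155/8 = 19.375.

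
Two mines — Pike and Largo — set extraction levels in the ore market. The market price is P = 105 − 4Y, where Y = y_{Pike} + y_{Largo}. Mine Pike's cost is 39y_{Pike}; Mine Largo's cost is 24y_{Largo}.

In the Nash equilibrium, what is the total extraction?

Mine Pike's profit: π = y_{Pike}(105 − 4(y_{Pike} + y_{Largo})) − 39y_{Pike}.
∂π/∂y_{Pike} = 66 − 8y_{Pike} − 4y_{Largo} = 0, so y_{Pike} = 8.25 − 0.5y_{Largo}.
By the same steps for Largo: y_{Largo} = 10.125 − 0.5y_{Pike}.
Substituting the second reaction function into the first: y_{Pike} = 8.25 − 0.5(10.125 − 0.5y_{Pike}), which gives 0.75y_{Pike} = 3.1875 ⇒ y_{Pike} = 4.25.
Then y_{Largo} = 10.125 − 0.5·4.25 = 8.
Total extraction: 4.25 + 8 = 12.25.

12.25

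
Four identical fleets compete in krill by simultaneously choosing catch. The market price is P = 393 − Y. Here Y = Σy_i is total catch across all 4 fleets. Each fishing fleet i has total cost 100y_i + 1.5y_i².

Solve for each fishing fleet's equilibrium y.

36.625

A representative fishing fleet's profit is π_i = y_i(393 − Y) − 100y_i − 1.5y_i², with Y = y_i + Σ_{j≠i} y_j.
First-order condition: 293 − 5y_i − Σ_{j≠i} y_j = 0.
With identical fishing fleets, set every y_j = y: then 293 − 5y − 3y = 0, i.e. y = 293/8 = 36.625.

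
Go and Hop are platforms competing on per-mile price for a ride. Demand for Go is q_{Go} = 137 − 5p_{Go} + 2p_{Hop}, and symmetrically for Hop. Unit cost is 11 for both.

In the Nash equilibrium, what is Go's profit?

Go's profit: π = (p_{Go} − 11)(137 − 5p_{Go} + 2p_{Hop}).
∂π/∂p_{Go} = 192 − 10p_{Go} + 2p_{Hop} = 0 ⇒ p_{Go} = 19.2 + 0.2p_{Hop}.
The game is symmetric, so in equilibrium p_{Hop} = p_{Go}: the reaction function gives 0.8p_{Go} = 19.2, hence p_{Go} = 24.
q_{Go} = 137 − 5·24 + 2·24 = 65.
Profit = (24 − 11)·65 = 845.

845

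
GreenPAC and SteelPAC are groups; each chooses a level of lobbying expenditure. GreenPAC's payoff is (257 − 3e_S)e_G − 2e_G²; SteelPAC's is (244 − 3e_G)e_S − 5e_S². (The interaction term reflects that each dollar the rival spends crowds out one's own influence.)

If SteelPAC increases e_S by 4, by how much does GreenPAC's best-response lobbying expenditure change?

Expanding GreenPAC's payoff: 257e_G − 3e_Se_G − 2e_G².
∂π/∂e_G = 257 − 3e_S − 4e_G = 0, so e_G = 64.25 − 0.75e_S.
The reaction-function slope is −0.75, so a 4-unit rise in e_S moves e_G by −0.75 × 4 = −3. GreenPAC's best response falls — the actions are strategic substitutes.

-3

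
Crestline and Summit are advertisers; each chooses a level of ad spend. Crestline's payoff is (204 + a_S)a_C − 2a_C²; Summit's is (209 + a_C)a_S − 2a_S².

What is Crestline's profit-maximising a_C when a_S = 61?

66.25

Expanding Crestline's payoff: 204a_C + a_Sa_C − 2a_C².
∂π/∂a_C = 204 + a_S − 4a_C = 0, so a_C = 51 + 0.25a_S.
At a_S = 61: a_C = 51 + 0.25·61 = 66.25.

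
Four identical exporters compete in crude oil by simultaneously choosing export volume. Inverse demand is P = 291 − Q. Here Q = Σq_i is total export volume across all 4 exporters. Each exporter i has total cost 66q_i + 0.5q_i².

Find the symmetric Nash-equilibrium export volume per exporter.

37.5

A representative exporter's profit is π_i = q_i(291 − Q) − 66q_i − 0.5q_i², with Q = q_i + Σ_{j≠i} q_j.
First-order condition: 225 − 3q_i − Σ_{j≠i} q_j = 0.
With identical exporters, set every q_j = q: then 225 − 3q − 3q = 0, i.e. q = 225/6 = 37.5.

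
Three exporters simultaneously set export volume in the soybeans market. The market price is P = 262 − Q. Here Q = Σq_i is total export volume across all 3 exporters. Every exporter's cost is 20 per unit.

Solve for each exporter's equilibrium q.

A representative exporter's profit is π_i = q_i(262 − Q) − 20q_i, with Q = q_i + Σ_{j≠i} q_j.
First-order condition: 242 − 2q_i − Σ_{j≠i} q_j = 0.
In a symmetric equilibrium every exporter chooses the same q, so Σ_{j≠i} q_j = 2q. The condition becomes 242 − 4q = 0, giving q = 242/4 = 60.5.

60.5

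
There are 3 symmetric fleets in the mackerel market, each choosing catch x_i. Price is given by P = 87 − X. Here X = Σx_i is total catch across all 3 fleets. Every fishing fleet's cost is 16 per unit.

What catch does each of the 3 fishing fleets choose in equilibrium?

A representative fishing fleet's profit is π_i = x_i(87 − X) − 16x_i, with X = x_i + Σ_{j≠i} x_j.
First-order condition: 71 − 2x_i − Σ_{j≠i} x_j = 0.
With identical fishing fleets, set every x_j = x: then 71 − 2x − 2x = 0, i.e. x = 71/4 = 17.75.

17.75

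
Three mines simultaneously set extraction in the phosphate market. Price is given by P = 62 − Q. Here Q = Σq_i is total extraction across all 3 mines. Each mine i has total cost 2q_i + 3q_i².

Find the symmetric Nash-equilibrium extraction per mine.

A representative mine's profit is π_i = q_i(62 − Q) − 2q_i − 3q_i², with Q = q_i + Σ_{j≠i} q_j.
First-order condition: 60 − 8q_i − Σ_{j≠i} q_j = 0.
Imposing symmetry (q_j = q for all j) turns Σ_{j≠i} q_j into 2q, so 60 = 10q and q = 6.

6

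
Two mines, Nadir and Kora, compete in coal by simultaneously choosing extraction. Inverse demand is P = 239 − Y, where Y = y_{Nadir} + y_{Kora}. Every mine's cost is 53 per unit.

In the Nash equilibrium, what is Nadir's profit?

Mine Nadir's profit: π = y_{Nadir}(239 − (y_{Nadir} + y_{Kora})) − 53y_{Nadir}.
∂π/∂y_{Nadir} = 186 − 2y_{Nadir} − y_{Kora} = 0, so y_{Nadir} = 93 − 0.5y_{Kora}.
By symmetry y_{Kora} = y_{Nadir}; substituting into the reaction function, 1.5y_{Nadir} = 93 and y_{Nadir} = 62.
Price P = 239 − 124 = 115.
Nadir's profit: (115 − 53)·62 = 3844.

3844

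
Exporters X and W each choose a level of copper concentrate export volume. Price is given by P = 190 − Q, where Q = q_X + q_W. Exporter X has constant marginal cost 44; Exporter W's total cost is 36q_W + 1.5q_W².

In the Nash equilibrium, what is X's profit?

Exporter X's profit: π = q_X(190 − (q_X + q_W)) − 44q_X.
∂π/∂q_X = 146 − 2q_X − q_W = 0, so q_X = 73 − 0.5q_W.
For W: ∂π/∂q_W = 154 − 5q_W − q_X = 0 ⇒ q_W = 30.8 − 0.2q_X.
Solving the two reaction functions simultaneously: (1 − (−0.5)(−0.2))q_X = 73 − 0.5·30.8, so 0.9q_X = 57.6 and q_X = 64.
Then q_W = 30.8 − 0.2·64 = 18.
Price P = 190 − 82 = 108.
X's profit: (108 − 44)·64 = 4096.

4096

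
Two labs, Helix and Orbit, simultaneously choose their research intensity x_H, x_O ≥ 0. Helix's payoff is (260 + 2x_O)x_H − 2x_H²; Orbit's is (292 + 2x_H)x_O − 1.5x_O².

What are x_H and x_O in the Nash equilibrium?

Expanding Helix's payoff: 260x_H + 2x_Ox_H − 2x_H².
∂π/∂x_H = 260 + 2x_O − 4x_H = 0, so x_H = 65 + 0.5x_O.
Likewise for Orbit: x_O = 292/3 + (2/3)x_H.
Plugging x_O into Helix's best response: x_H = 65 + 0.5(292/3 + (2/3)x_H) ⇒ (2/3)x_H = 341/3, so x_H = 170.5.
Then x_O = 292/3 + (2/3)·170.5 = 211.

170.5, 211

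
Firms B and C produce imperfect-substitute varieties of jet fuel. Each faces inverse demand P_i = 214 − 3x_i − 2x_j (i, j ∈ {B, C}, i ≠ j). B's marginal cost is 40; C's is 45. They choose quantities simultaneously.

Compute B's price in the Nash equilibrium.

106.1875

Firm B's profit: π = x_B(214 − 3x_B − 2x_C) − 40x_B.
∂π/∂x_B = 174 − 6x_B − 2x_C = 0 ⇒ x_B = 29 − (1/3)x_C.
Similarly x_C = 169/6 − (1/3)x_B.
Substituting the second reaction function into the first: x_B = 29 − (1/3)(169/6 − (1/3)x_B), which gives (8/9)x_B = 353/18 ⇒ x_B = 22.0625.
Then x_C = 169/6 − (1/3)·22.0625 = 20.8125.
P_B = 214 − 3·22.0625 − 2·20.8125 = 106.1875.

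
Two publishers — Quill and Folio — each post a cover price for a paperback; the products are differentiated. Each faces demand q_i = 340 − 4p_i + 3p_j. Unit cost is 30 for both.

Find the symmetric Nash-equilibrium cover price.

Quill's profit: π = (p_{Quill} − 30)(340 − 4p_{Quill} + 3p_{Folio}).
∂π/∂p_{Quill} = 460 − 8p_{Quill} + 3p_{Folio} = 0 ⇒ p_{Quill} = 57.5 + 0.375p_{Folio}.
The game is symmetric, so in equilibrium p_{Folio} = p_{Quill}: the reaction function gives 0.625p_{Quill} = 57.5, hence p_{Quill} = 92.

92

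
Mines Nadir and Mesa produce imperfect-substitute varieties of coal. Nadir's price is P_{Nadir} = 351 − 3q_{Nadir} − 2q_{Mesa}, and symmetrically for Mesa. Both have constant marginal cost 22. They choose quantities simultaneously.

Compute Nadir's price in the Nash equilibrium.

145.375

Mine Nadir's profit: π = q_{Nadir}(351 − 3q_{Nadir} − 2q_{Mesa}) − 22q_{Nadir}.
∂π/∂q_{Nadir} = 329 − 6q_{Nadir} − 2q_{Mesa} = 0 ⇒ q_{Nadir} = 329/6 − (1/3)q_{Mesa}.
By symmetry q_{Mesa} = q_{Nadir}; substituting into the reaction function, (4/3)q_{Nadir} = 329/6 and q_{Nadir} = 41.125.
P_{Nadir} = 351 − 3·41.125 − 2·41.125 = 145.375.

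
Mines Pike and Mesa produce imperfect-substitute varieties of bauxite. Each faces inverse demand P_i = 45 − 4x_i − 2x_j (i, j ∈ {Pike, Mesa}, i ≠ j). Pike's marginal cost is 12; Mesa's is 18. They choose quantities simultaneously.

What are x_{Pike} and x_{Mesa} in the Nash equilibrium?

3.5, 2.5

Mine Pike's profit: π = x_{Pike}(45 − 4x_{Pike} − 2x_{Mesa}) − 12x_{Pike}.
∂π/∂x_{Pike} = 33 − 8x_{Pike} − 2x_{Mesa} = 0 ⇒ x_{Pike} = 4.125 − 0.25x_{Mesa}.
Similarly x_{Mesa} = 3.375 − 0.25x_{Pike}.
Solving the two reaction functions simultaneously: (1 − (−0.25)(−0.25))x_{Pike} = 4.125 − 0.25·3.375, so 0.9375x_{Pike} = 105/32 and x_{Pike} = 3.5.
Then x_{Mesa} = 3.375 − 0.25·3.5 = 2.5.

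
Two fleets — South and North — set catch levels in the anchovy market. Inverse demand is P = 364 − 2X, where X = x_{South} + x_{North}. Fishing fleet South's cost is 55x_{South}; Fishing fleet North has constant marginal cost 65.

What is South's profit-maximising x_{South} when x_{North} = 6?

74.25

Fishing fleet South's profit: π = x_{South}(364 − 2(x_{South} + x_{North})) − 55x_{South}.
∂π/∂x_{South} = 309 − 4x_{South} − 2x_{North} = 0, so x_{South} = 77.25 − 0.5x_{North}.
At x_{North} = 6: x_{South} = 77.25 − 0.5·6 = 74.25.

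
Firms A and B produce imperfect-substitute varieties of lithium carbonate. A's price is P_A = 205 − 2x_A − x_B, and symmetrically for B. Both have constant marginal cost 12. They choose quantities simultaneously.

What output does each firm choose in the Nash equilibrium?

38.6

Firm A's profit: π = x_A(205 − 2x_A − x_B) − 12x_A.
∂π/∂x_A = 193 − 4x_A − x_B = 0 ⇒ x_A = 48.25 − 0.25x_B.
The game is symmetric, so in equilibrium x_B = x_A: the reaction function gives 1.25x_A = 48.25, hence x_A = 38.6.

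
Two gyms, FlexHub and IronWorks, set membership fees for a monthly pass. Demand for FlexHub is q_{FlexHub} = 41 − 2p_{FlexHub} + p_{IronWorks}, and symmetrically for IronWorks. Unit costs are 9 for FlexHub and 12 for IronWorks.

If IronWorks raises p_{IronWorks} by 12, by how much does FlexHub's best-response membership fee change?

3

FlexHub's profit: π = (p_{FlexHub} − 9)(41 − 2p_{FlexHub} + p_{IronWorks}).
∂π/∂p_{FlexHub} = 59 − 4p_{FlexHub} + p_{IronWorks} = 0 ⇒ p_{FlexHub} = 14.75 + 0.25p_{IronWorks}.
The reaction-function slope is 0.25, so a 12-unit rise in p_{IronWorks} moves p_{FlexHub} by 0.25 × 12 = 3. FlexHub's best response rises — the actions are strategic complements.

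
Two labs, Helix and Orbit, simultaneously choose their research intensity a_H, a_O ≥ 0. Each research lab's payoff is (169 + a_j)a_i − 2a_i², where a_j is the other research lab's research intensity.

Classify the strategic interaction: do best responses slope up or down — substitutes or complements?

strategic complements

Helix's payoff is (169 + a_O)a_H − 2a_H².
∂π/∂a_H = 169 + a_O − 4a_H = 0, so a_H = 42.25 + 0.25a_O.
The best-response slope da_H/da_O = 0.25 > 0: the reaction function is upward-sloping, so the choices are strategic complements.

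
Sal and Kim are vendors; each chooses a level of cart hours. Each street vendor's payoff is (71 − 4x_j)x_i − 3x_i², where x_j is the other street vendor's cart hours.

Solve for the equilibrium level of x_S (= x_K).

7.1

Sal's payoff is (71 − 4x_K)x_S − 3x_S².
∂π/∂x_S = 71 − 4x_K − 6x_S = 0, so x_S = 71/6 − (2/3)x_K.
The game is symmetric, so in equilibrium x_K = x_S: the reaction function gives (5/3)x_S = 71/6, hence x_S = 7.1.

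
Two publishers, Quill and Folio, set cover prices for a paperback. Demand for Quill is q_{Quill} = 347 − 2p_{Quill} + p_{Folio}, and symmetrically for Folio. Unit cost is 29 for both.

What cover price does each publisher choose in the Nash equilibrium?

135

Quill's profit: π = (p_{Quill} − 29)(347 − 2p_{Quill} + p_{Folio}).
∂π/∂p_{Quill} = 405 − 4p_{Quill} + p_{Folio} = 0 ⇒ p_{Quill} = 101.25 + 0.25p_{Folio}.
The game is symmetric, so in equilibrium p_{Folio} = p_{Quill}: the reaction function gives 0.75p_{Quill} = 101.25, hence p_{Quill} = 135.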